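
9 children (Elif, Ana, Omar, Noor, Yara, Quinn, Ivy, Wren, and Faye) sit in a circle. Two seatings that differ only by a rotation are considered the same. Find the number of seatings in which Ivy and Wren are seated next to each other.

10080

Treat {Ivy, Wren} as one unit (2 internal orders) and seat the resulting 8 units around the table: (7)! circular arrangements.
So 2 × (7)! = 2 × 5040 = 10080.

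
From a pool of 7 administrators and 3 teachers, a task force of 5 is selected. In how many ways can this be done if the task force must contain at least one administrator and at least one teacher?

231

With no constraint there are C(10,5) = 252 possible selections.
Subtract selections that omit an entire group: no administrators → C(3,5) = 0; no teachers → C(7,5) = 21.
Both groups omitted at once is impossible, so 252 − 21 = 231.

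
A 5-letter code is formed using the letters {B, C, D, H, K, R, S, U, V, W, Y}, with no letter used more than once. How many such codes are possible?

55440

With no repetition, fill the 5 letters in order: 11 choices, then 10, down to 7.
11 × 10 × 9 × 8 × 7 = 55440.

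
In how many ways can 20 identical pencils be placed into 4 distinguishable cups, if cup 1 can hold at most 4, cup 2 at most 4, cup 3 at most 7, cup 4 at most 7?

10

Without the upper bounds there are C(23,3) = 1771 ways to split 20 among 4 cups.
Subtract solutions that violate a single cap (substitute x_i' = x_i − (cap_i+1)): x_1 ≥ 5 gives C(18,3) = 816; x_2 ≥ 5 gives C(18,3) = 816; x_3 ≥ 8 gives C(15,3) = 455; x_4 ≥ 8 gives C(15,3) = 455. Together 2542.
Add back pairs where two caps are both exceeded: 286 + 120 + 120 + 120 + 120 + 35 = 801.
Subtract triples: 10 + 10 + 0 + 0 = 20.
By inclusion–exclusion the count is 1771 − 2542 + 801 − 20 = 10.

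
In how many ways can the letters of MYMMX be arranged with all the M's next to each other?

Treat the 3 copies of M as a single block. The multiset to arrange is then {MMM, X, Y}, 3 items in all.
All 3 items are distinct, so there are (3)! = 6 arrangements.

6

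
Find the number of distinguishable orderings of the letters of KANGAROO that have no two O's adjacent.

7560

Total arrangements of KANGAROO: 8!/(2!·2!) = 10080.
Arrangements with the O's together: treat OO as one letter, giving (7)!/(2!) = 2520.
Subtracting, 10080 − 2520 = 7560 arrangements keep the O's apart.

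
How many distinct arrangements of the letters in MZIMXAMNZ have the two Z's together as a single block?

Treat the 2 copies of Z as a single block. The multiset to arrange is then {ZZ, A, I, M, M, M, N, X}, 8 items in all.
That gives (8)!/(3!) = 6720 arrangements.

6720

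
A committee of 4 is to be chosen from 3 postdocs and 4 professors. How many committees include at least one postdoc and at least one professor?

34

With no constraint there are C(7,4) = 35 possible selections.
Selections missing a whole group: no postdocs → C(4,4) = 1; no professors → C(3,4) = 0.
Both groups omitted at once is impossible, so 35 − 1 = 34.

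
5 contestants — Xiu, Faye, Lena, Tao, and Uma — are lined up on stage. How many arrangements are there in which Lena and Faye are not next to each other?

72

There are 5! = 120 arrangements in all. If Lena and Faye are adjacent, merging them into one block gives 2·(4)! = 48 arrangements.
Complementary counting: 120 − 48 = 72.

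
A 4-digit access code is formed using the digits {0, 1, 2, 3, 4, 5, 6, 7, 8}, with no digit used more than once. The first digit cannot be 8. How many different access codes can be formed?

2688

The first digit has 9−1 = 8 choices (anything except 8).
The remaining 3 digits are filled from the other 8 symbols without repetition: 8 × 7 × 6 = 336.
Total: 8 × 336 = 2688.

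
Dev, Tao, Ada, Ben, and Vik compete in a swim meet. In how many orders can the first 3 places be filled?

There are 5 choices for 1st place, 4 for 2nd, and 3 for 3rd.
That gives 5 × 4 × 3 = 60.

60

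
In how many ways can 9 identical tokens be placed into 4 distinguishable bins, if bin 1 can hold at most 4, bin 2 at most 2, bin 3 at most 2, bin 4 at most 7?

Without the upper bounds there are C(12,3) = 220 ways to split 9 among 4 bins.
Subtract solutions that violate a single cap (substitute x_i' = x_i − (cap_i+1)): x_1 ≥ 5 gives C(7,3) = 35; x_2 ≥ 3 gives C(9,3) = 84; x_3 ≥ 3 gives C(9,3) = 84; x_4 ≥ 8 gives C(4,3) = 4. Together 207.
Add back pairs where two caps are both exceeded: 4 + 4 + 0 + 20 + 0 + 0 = 28.
By inclusion–exclusion the count is 220 − 207 + 28 = 41.

41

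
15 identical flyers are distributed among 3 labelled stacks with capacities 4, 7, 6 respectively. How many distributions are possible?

Ignoring the caps, the number of non-negative solutions to x_1+…+x_3 = 15 is C(17,2) = 136.
Subtract solutions that violate a single cap (substitute x_i' = x_i − (cap_i+1)): x_1 ≥ 5 gives C(12,2) = 66; x_2 ≥ 8 gives C(9,2) = 36; x_3 ≥ 7 gives C(10,2) = 45. Together 147.
Add back pairs where two caps are both exceeded: 6 + 10 + 1 = 17.
By inclusion–exclusion the count is 136 − 147 + 17 = 6.

6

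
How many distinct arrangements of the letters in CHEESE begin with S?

20

With the first slot taken by S, it remains to arrange the other 5 letters (CHEEE).
Those 5 letters have E appearing 3 times, giving (5)!/(3!) = 20.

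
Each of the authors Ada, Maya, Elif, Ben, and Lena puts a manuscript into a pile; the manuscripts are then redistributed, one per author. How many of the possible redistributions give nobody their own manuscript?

44

Let Aᵢ be the assignments in which author i gets their own manuscript. We want the size of the complement of A₁∪…∪A_5.
By inclusion–exclusion this is Σ_{j=0}^{5} (−1)^j C(5,j)·(5−j)!.
Computing: 120 − 120 + 60 − 20 + 5 − 1 = 44.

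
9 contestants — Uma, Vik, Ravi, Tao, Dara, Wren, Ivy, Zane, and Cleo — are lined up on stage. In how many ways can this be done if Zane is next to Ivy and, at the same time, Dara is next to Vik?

20160

Treat {Zane,Ivy} as one block (2 orders) and {Dara,Vik} as another (2 orders).
That leaves 7 units to arrange: 2 × 2 × 7! = 4 × 5040 = 20160.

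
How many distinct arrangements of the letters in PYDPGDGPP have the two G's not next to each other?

2940

There are 9!/(4!·2!·2!) = 3780 arrangements of PYDPGDGPP in total.
Arrangements with the G's together: treat GG as one letter, giving (8)!/(4!·2!) = 840.
Hence 3780 − 840 = 2940.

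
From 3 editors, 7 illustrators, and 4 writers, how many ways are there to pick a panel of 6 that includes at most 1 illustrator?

Split by how many illustrators are chosen (0 through 1).
Sum: C(7,0)·C(7,6) + C(7,1)·C(7,5) = 7 + 147 = 154.

154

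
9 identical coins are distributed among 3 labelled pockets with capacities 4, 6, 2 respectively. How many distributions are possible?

Without the upper bounds there are C(11,2) = 55 ways to split 9 among 3 pockets.
Subtract solutions that violate a single cap (substitute x_i' = x_i − (cap_i+1)): x_1 ≥ 5 gives C(6,2) = 15; x_2 ≥ 7 gives C(4,2) = 6; x_3 ≥ 3 gives C(8,2) = 28. Together 49.
Add back pairs where two caps are both exceeded: 0 + 3 + 0 = 3.
By inclusion–exclusion the count is 55 − 49 + 3 = 9.

9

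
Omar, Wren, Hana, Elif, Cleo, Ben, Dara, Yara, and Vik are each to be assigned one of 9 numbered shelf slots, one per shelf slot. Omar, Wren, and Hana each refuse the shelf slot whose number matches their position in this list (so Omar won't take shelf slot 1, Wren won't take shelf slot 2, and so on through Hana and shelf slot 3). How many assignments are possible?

Let Aᵢ (for i ∈ {1, 2, 3}) be the placements that put person i in their forbidden shelf slot. Any j of these fix j positions, leaving (9−j)! ways to fill the rest, and there are C(3,j) ways to pick which j.
By inclusion–exclusion, the number of valid placements is Σ_{j=0}^{3} (−1)^j C(3,j)·(9−j)!.
Computing: 362880 − 120960 + 15120 − 720 = 256320.

256320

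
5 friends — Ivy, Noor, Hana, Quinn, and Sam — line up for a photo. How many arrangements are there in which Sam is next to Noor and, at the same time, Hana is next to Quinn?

Treat {Sam,Noor} as one block (2 orders) and {Hana,Quinn} as another (2 orders).
That leaves 3 units to arrange: 2 × 2 × 3! = 4 × 6 = 24.

24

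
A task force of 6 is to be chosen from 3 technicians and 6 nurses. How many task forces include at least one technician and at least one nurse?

83

With no constraint there are C(9,6) = 84 possible selections.
Subtract selections that omit an entire group: no technicians → C(6,6) = 1; no nurses → C(3,6) = 0.
Both groups omitted at once is impossible, so 84 − 1 = 83.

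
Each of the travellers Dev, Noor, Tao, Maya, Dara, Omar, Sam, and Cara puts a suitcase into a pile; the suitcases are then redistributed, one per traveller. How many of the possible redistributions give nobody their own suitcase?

This is the derangement count D_8: permutations of 8 items with no fixed point.
By inclusion–exclusion this is Σ_{j=0}^{8} (−1)^j C(8,j)·(8−j)!.
Computing: 40320 − 40320 + 20160 − 6720 + 1680 − 336 + 56 − 8 + 1 = 14833.

14833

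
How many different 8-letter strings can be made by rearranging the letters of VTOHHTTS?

3360

The 8 letters of VTOHHTTS have repeats: H appearing twice and T appearing 3 times.
So there are 8! / (3!·2!) = 3360 distinguishable arrangements.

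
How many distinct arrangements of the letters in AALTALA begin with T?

With the first slot taken by T, it remains to arrange the other 6 letters (AALALA).
Those 6 letters have A appearing 4 times and L appearing twice, giving (6)!/(4!·2!) = 15.

15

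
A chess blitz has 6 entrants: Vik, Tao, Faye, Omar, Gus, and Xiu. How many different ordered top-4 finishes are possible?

This is an ordered selection of 4 from 6: P(6,4).
That gives 6 × 5 × 4 × 3 = 360.

360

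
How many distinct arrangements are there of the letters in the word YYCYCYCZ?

Letter multiplicities in YYCYCYCZ: C×3, Y×4, Z×1.
Dividing 8! = 40320 by 4!·3! = 144 for the repeated letters gives 280.

280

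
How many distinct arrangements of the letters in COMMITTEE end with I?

With the last slot taken by I, it remains to arrange the other 8 letters (COMMTTEE).
Those 8 letters have E appearing twice, M appearing twice, and T appearing twice, giving (8)!/(2!·2!·2!) = 5040.

5040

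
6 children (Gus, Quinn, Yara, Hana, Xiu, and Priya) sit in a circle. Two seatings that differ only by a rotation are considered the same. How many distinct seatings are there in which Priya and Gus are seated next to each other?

48

Treat {Priya, Gus} as one unit (2 internal orders) and seat the resulting 5 units around the table: (4)! circular arrangements.
So 2 × (4)! = 2 × 24 = 48.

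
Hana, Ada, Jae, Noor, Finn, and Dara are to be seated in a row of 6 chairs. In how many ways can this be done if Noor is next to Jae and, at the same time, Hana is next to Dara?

Treat {Noor,Jae} as one block (2 orders) and {Hana,Dara} as another (2 orders).
That leaves 4 units to arrange: 2 × 2 × 4! = 4 × 24 = 96.

96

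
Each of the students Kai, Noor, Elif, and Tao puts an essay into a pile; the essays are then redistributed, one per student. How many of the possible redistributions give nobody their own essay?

Count assignments avoiding every fixed point. For any j of the 4 students fixed to their own essay, the other 4−j can be arranged in (4−j)! ways.
By inclusion–exclusion this is Σ_{j=0}^{4} (−1)^j C(4,j)·(4−j)!.
Computing: 24 − 24 + 12 − 4 + 1 = 9.

9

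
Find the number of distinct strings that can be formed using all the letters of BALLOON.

The 7 letters of BALLOON have repeats: L appearing twice and O appearing twice.
Dividing 7! = 5040 by 2!·2! = 4 for the repeated letters gives 1260.

1260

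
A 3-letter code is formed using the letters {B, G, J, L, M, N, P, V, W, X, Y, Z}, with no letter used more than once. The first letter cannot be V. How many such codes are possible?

The first letter has 12−1 = 11 choices (anything except V).
The remaining 2 letters are filled from the other 11 symbols without repetition: 11 × 10 = 110.
Total: 11 × 110 = 1210.

1210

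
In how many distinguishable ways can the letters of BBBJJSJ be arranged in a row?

The 7 letters of BBBJJSJ have repeats: B appearing 3 times and J appearing 3 times.
The number of distinct arrangements is 7!/(3!·3!) = 5040/36 = 140.

140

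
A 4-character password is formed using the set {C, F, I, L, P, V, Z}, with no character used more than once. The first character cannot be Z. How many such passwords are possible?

The first character has 7−1 = 6 choices (anything except Z).
The remaining 3 characters are filled from the other 6 symbols without repetition: 6 × 5 × 4 = 120.
Total: 6 × 120 = 720.

720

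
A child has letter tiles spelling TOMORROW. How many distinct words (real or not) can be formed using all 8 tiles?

3360

TOMORROW has 8 letters with O appearing 3 times and R appearing twice.
The number of distinct arrangements is 8!/(3!·2!) = 40320/12 = 3360.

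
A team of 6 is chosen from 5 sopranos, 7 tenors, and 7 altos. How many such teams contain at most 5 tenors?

27125

Split by how many tenors are chosen (0 through 5).
Sum: C(7,0)·C(12,6) + C(7,1)·C(12,5) + C(7,2)·C(12,4) + C(7,3)·C(12,3) + C(7,4)·C(12,2) + C(7,5)·C(12,1) = 924 + 5544 + 10395 + 7700 + 2310 + 252 = 27125.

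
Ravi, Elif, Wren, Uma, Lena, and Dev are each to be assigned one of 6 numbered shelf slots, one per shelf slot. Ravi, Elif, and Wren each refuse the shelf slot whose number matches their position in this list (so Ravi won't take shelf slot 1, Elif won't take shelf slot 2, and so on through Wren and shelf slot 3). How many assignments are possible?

Let Aᵢ (for i ∈ {1, 2, 3}) be the placements that put person i in their forbidden shelf slot. Any j of these fix j positions, leaving (6−j)! ways to fill the rest, and there are C(3,j) ways to pick which j.
By inclusion–exclusion, the number of valid placements is Σ_{j=0}^{3} (−1)^j C(3,j)·(6−j)!.
Computing: 720 − 360 + 72 − 6 = 426.

426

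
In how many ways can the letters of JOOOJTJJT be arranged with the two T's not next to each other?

Total arrangements of JOOOJTJJT: 9!/(4!·3!·2!) = 1260.
Arrangements with the T's together: treat TT as one letter, giving (8)!/(4!·3!) = 280.
Hence 1260 − 280 = 980.

980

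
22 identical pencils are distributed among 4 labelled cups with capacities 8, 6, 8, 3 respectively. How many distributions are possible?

Without the upper bounds there are C(25,3) = 2300 ways to split 22 among 4 cups.
Subtract solutions that violate a single cap (substitute x_i' = x_i − (cap_i+1)): x_1 ≥ 9 gives C(16,3) = 560; x_2 ≥ 7 gives C(18,3) = 816; x_3 ≥ 9 gives C(16,3) = 560; x_4 ≥ 4 gives C(21,3) = 1330. Together 3266.
Add back pairs where two caps are both exceeded: 84 + 35 + 220 + 84 + 364 + 220 = 1007.
Subtract triples: 0 + 10 + 1 + 10 = 21.
By inclusion–exclusion the count is 2300 − 3266 + 1007 − 21 = 20.

20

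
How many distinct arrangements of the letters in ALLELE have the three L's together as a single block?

12

Treat the 3 copies of L as a single block. The multiset to arrange is then {LLL, A, E, E}, 4 items in all.
That gives (4)!/(2!) = 12 arrangements.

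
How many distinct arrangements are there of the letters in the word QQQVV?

10

Letter multiplicities in QQQVV: Q×3, V×2.
The number of distinct arrangements is 5!/(3!·2!) = 120/12 = 10.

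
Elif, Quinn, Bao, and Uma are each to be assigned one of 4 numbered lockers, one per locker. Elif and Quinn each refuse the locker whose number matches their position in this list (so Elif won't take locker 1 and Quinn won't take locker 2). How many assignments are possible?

Let Aᵢ (for i ∈ {1, 2}) be the placements that put person i in their forbidden locker. Any j of these fix j positions, leaving (4−j)! ways to fill the rest, and there are C(2,j) ways to pick which j.
By inclusion–exclusion, the number of valid placements is Σ_{j=0}^{2} (−1)^j C(2,j)·(4−j)!.
Computing: 24 − 12 + 2 = 14.

14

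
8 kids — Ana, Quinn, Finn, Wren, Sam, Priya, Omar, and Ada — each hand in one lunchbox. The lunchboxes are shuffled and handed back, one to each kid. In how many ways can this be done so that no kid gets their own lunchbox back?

Count assignments avoiding every fixed point. For any j of the 8 kids fixed to their own lunchbox, the other 8−j can be arranged in (8−j)! ways.
By inclusion–exclusion this is Σ_{j=0}^{8} (−1)^j C(8,j)·(8−j)!.
Computing: 40320 − 40320 + 20160 − 6720 + 1680 − 336 + 56 − 8 + 1 = 14833.

14833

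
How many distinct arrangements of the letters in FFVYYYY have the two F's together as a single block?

30

Treat the 2 copies of F as a single block. The multiset to arrange is then {FF, V, Y, Y, Y, Y}, 6 items in all.
That gives (6)!/(4!) = 30 arrangements.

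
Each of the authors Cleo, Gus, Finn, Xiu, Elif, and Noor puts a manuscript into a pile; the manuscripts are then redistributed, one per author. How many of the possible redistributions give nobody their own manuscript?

This is the derangement count D_6: permutations of 6 items with no fixed point.
By inclusion–exclusion this is Σ_{j=0}^{6} (−1)^j C(6,j)·(6−j)!.
Computing: 720 − 720 + 360 − 120 + 30 − 6 + 1 = 265.

265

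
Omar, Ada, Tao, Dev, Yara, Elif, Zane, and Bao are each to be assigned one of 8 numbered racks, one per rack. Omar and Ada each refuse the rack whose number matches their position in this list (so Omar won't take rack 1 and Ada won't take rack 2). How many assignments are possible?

Let Aᵢ (for i ∈ {1, 2}) be the placements that put person i in their forbidden rack. Any j of these fix j positions, leaving (8−j)! ways to fill the rest, and there are C(2,j) ways to pick which j.
By inclusion–exclusion, the number of valid placements is Σ_{j=0}^{2} (−1)^j C(2,j)·(8−j)!.
Computing: 40320 − 10080 + 720 = 30960.

30960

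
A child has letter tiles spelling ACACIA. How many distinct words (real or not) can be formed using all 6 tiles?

60

The 6 letters of ACACIA have repeats: A appearing 3 times and C appearing twice.
So there are 6! / (3!·2!) = 60 distinguishable arrangements.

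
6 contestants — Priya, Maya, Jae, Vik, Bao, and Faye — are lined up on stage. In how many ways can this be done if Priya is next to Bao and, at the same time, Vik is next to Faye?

Treat {Priya,Bao} as one block (2 orders) and {Vik,Faye} as another (2 orders).
That leaves 4 units to arrange: 2 × 2 × 4! = 4 × 24 = 96.

96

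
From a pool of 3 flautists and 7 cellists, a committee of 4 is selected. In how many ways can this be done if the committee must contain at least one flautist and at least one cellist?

Unrestricted: C(10,4) = 210 ways to pick any 4 of the 10.
Subtract selections that omit an entire group: no flautists → C(7,4) = 35; no cellists → C(3,4) = 0.
Both groups omitted at once is impossible, so 210 − 35 = 175.

175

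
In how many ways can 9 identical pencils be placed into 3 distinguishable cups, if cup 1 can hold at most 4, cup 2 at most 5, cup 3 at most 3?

10

Ignoring the caps, the number of non-negative solutions to x_1+…+x_3 = 9 is C(11,2) = 55.
Subtract solutions that violate a single cap (substitute x_i' = x_i − (cap_i+1)): x_1 ≥ 5 gives C(6,2) = 15; x_2 ≥ 6 gives C(5,2) = 10; x_3 ≥ 4 gives C(7,2) = 21. Together 46.
Add back pairs where two caps are both exceeded: 0 + 1 + 0 = 1.
By inclusion–exclusion the count is 55 − 46 + 1 = 10.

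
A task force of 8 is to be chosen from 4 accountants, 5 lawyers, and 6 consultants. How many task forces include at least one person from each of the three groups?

6216

With no constraint there are C(15,8) = 6435 possible selections.
Subtract selections that omit an entire group: no accountants → C(11,8) = 165; no lawyers → C(10,8) = 45; no consultants → C(9,8) = 9.
Add back selections omitting two groups (i.e. drawn from a single group): C(4,8) + C(5,8) + C(6,8) = 0.
By inclusion–exclusion: 6435 − 219 + 0 = 6216.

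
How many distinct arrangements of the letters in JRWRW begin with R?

Fix R in the first position and arrange the remaining 4 letters.
Those 4 letters have W appearing twice, giving (4)!/(2!) = 12.

12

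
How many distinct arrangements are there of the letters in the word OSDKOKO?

The 7 letters of OSDKOKO have repeats: K appearing twice and O appearing 3 times.
The number of distinct arrangements is 7!/(3!·2!) = 5040/12 = 420.

420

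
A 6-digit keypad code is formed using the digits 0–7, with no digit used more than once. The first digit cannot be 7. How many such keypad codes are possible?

The first digit has 8−1 = 7 choices (anything except 7).
The remaining 5 digits are filled from the other 7 symbols without repetition: 7 × 6 × 5 × 4 × 3 = 2520.
Total: 7 × 2520 = 17640.

17640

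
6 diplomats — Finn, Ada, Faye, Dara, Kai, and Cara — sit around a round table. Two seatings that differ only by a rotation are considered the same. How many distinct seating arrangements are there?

Fix one person's seat to break rotational symmetry; the remaining 5 people can be arranged in (5)! = 120 ways.

120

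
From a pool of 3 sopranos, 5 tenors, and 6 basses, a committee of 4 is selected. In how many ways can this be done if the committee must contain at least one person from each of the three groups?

With no constraint there are C(14,4) = 1001 possible selections.
Selections missing a whole group: no sopranos → C(11,4) = 330; no tenors → C(9,4) = 126; no basses → C(8,4) = 70.
Add back selections omitting two groups (i.e. drawn from a single group): C(3,4) + C(5,4) + C(6,4) = 20.
By inclusion–exclusion: 1001 − 526 + 20 = 495.

495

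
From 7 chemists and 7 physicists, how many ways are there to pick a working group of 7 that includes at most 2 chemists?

Split by how many chemists are chosen (0 through 2).
Sum: C(7,0)·C(7,7) + C(7,1)·C(7,6) + C(7,2)·C(7,5) = 1 + 49 + 441 = 491.

491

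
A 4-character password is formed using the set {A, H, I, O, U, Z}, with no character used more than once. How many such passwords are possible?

360

This is a permutation of 4 out of 6: P(6,4) = 6!/2!.
6 × 5 × 4 × 3 = 360.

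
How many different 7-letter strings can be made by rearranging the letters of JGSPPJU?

JGSPPJU has 7 letters with J appearing twice and P appearing twice.
The number of distinct arrangements is 7!/(2!·2!) = 5040/4 = 1260.

1260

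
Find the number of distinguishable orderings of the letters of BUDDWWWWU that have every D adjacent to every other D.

Treat the 2 copies of D as a single block. The multiset to arrange is then {DD, B, U, U, W, W, W, W}, 8 items in all.
That gives (8)!/(4!·2!) = 840 arrangements.

840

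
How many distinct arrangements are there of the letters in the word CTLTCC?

60

Letter multiplicities in CTLTCC: C×3, L×1, T×2.
Dividing 6! = 720 by 3!·2! = 12 for the repeated letters gives 60.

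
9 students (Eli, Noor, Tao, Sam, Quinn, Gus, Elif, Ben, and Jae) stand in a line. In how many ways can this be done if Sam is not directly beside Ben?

Of the 9! = 362880 arrangements, those with Sam and Ben adjacent number 2 × 8! = 80640 (treat the pair as a block with 2 internal orders).
So 362880 − 80640 = 282240 arrangements keep them apart.

282240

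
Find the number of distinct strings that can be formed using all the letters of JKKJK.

JKKJK has 5 letters with J appearing twice and K appearing 3 times.
So there are 5! / (3!·2!) = 10 distinguishable arrangements.

10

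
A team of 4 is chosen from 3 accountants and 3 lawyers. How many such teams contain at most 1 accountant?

Split by how many accountants are chosen (0 through 1).
Sum: C(3,0)·C(3,4) + C(3,1)·C(3,3) = 0 + 3 = 3.

3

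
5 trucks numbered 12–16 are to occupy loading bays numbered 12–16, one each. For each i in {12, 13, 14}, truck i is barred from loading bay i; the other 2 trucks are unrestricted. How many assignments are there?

Let Aᵢ (for i ∈ {12, 13, 14}) be the placements that put truck i in its forbidden loading bay. Any j of these fix j positions, leaving (5−j)! ways to fill the rest, and there are C(3,j) ways to pick which j.
By inclusion–exclusion, the number of valid placements is Σ_{j=0}^{3} (−1)^j C(3,j)·(5−j)!.
Computing: 120 − 72 + 18 − 2 = 64.

64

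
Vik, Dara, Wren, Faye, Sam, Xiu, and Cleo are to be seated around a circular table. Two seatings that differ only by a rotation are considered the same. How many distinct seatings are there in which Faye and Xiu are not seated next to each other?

Without the restriction there are (6)! = 720 seatings.
Those with Faye next to Xiu: fuse the pair into one unit and seat 6 units around a circle — 2·(5)! = 240.
Subtracting, 720 − 240 = 480.

480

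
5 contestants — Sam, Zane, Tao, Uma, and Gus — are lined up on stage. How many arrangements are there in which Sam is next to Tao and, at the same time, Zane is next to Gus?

Treat {Sam,Tao} as one block (2 orders) and {Zane,Gus} as another (2 orders).
That leaves 3 units to arrange: 2 × 2 × 3! = 4 × 6 = 24.

24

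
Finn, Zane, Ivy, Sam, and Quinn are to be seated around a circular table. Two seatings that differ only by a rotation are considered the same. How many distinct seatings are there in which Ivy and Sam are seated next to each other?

12

Glue Ivy and Sam into a block (2 internal orders). Seating 4 units around a circle gives (3)! arrangements.
So 2 × (3)! = 2 × 6 = 12.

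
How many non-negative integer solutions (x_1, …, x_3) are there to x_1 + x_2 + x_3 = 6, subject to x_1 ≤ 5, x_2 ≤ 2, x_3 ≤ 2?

By stars and bars, unrestricted non-negative solutions to x_1+…+x_3 = 6 number C(6+2,2) = 28.
Subtract solutions that violate a single cap (substitute x_i' = x_i − (cap_i+1)): x_1 ≥ 6 gives C(2,2) = 1; x_2 ≥ 3 gives C(5,2) = 10; x_3 ≥ 3 gives C(5,2) = 10. Together 21.
Add back pairs where two caps are both exceeded: 0 + 0 + 1 = 1.
By inclusion–exclusion the count is 28 − 21 + 1 = 8.

8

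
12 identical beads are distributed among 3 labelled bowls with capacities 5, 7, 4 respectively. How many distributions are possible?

By stars and bars, unrestricted non-negative solutions to x_1+…+x_3 = 12 number C(12+2,2) = 91.
Subtract solutions that violate a single cap (substitute x_i' = x_i − (cap_i+1)): x_1 ≥ 6 gives C(8,2) = 28; x_2 ≥ 8 gives C(6,2) = 15; x_3 ≥ 5 gives C(9,2) = 36. Together 79.
Add back pairs where two caps are both exceeded: 0 + 3 + 0 = 3.
By inclusion–exclusion the count is 91 − 79 + 3 = 15.

15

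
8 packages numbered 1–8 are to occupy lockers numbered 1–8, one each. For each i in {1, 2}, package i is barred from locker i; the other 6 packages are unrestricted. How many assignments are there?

Let Aᵢ (for i ∈ {1, 2}) be the placements that put package i in its forbidden locker. Any j of these fix j positions, leaving (8−j)! ways to fill the rest, and there are C(2,j) ways to pick which j.
By inclusion–exclusion, the number of valid placements is Σ_{j=0}^{2} (−1)^j C(2,j)·(8−j)!.
Computing: 40320 − 10080 + 720 = 30960.

30960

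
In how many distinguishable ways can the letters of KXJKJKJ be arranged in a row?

140

KXJKJKJ has 7 letters with J appearing 3 times and K appearing 3 times.
The number of distinct arrangements is 7!/(3!·3!) = 5040/36 = 140.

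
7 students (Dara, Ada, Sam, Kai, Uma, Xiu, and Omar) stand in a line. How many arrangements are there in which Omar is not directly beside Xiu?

3600

Of the 7! = 5040 arrangements, those with Omar and Xiu adjacent number 2 × 6! = 1440 (treat the pair as a block with 2 internal orders).
So 5040 − 1440 = 3600 arrangements keep them apart.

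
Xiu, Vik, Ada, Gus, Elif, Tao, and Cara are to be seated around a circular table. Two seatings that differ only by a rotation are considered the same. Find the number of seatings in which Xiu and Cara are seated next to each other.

Glue Xiu and Cara into a block (2 internal orders). Seating 6 units around a circle gives (5)! arrangements.
So 2 × (5)! = 2 × 120 = 240.

240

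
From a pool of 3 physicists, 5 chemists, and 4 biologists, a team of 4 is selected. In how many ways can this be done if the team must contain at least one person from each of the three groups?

270

With no constraint there are C(12,4) = 495 possible selections.
Selections missing a whole group: no physicists → C(9,4) = 126; no chemists → C(7,4) = 35; no biologists → C(8,4) = 70.
Add back selections omitting two groups (i.e. drawn from a single group): C(3,4) + C(5,4) + C(4,4) = 6.
By inclusion–exclusion: 495 − 231 + 6 = 270.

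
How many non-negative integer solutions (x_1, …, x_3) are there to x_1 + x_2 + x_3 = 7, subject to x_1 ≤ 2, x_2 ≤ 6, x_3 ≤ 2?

By stars and bars, unrestricted non-negative solutions to x_1+…+x_3 = 7 number C(7+2,2) = 36.
Subtract solutions that violate a single cap (substitute x_i' = x_i − (cap_i+1)): x_1 ≥ 3 gives C(6,2) = 15; x_2 ≥ 7 gives C(2,2) = 1; x_3 ≥ 3 gives C(6,2) = 15. Together 31.
Add back pairs where two caps are both exceeded: 0 + 3 + 0 = 3.
By inclusion–exclusion the count is 36 − 31 + 3 = 8.

8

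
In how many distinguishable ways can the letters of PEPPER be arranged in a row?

The 6 letters of PEPPER have repeats: E appearing twice and P appearing 3 times.
So there are 6! / (3!·2!) = 60 distinguishable arrangements.

60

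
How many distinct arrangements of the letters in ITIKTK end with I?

Fix I in the last position and arrange the remaining 5 letters.
Those 5 letters have K appearing twice and T appearing twice, giving (5)!/(2!·2!) = 30.

30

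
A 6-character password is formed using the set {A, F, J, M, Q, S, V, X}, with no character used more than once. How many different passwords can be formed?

20160

With no repetition, fill the 6 characters in order: 8 choices, then 7, down to 3.
8 × 7 × 6 × 5 × 4 × 3 = 20160.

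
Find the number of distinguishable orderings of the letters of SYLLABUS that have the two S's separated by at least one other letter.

Total arrangements of SYLLABUS: 8!/(2!·2!) = 10080.
If the two S's are adjacent, glue them into one block, leaving 7 items to arrange: (7)!/(2!) = 2520 ways.
Subtracting, 10080 − 2520 = 7560 arrangements keep the S's apart.

7560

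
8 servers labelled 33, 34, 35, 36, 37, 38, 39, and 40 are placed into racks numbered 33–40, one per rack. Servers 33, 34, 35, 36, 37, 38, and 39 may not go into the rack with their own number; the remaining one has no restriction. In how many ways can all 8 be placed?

Let Aᵢ (for 33 ≤ i ≤ 39) be the placements that put server i in its forbidden rack. Any j of these fix j positions, leaving (8−j)! ways to fill the rest, and there are C(7,j) ways to pick which j.
By inclusion–exclusion, the number of valid placements is Σ_{j=0}^{7} (−1)^j C(7,j)·(8−j)!.
Computing: 40320 − 35280 + 15120 − 4200 + 840 − 126 + 14 − 1 = 16687.

16687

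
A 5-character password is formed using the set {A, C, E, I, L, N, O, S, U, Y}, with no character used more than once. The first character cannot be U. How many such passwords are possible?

The first character has 10−1 = 9 choices (anything except U).
The remaining 4 characters are filled from the other 9 symbols without repetition: 9 × 8 × 7 × 6 = 3024.
Total: 9 × 3024 = 27216.

27216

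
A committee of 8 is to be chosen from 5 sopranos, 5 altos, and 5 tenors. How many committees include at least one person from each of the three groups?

6300

Unrestricted: C(15,8) = 6435 ways to pick any 8 of the 15.
Subtract selections that omit an entire group: no sopranos → C(10,8) = 45; no altos → C(10,8) = 45; no tenors → C(10,8) = 45.
Add back selections omitting two groups (i.e. drawn from a single group): C(5,8) + C(5,8) + C(5,8) = 0.
By inclusion–exclusion: 6435 − 135 + 0 = 6300.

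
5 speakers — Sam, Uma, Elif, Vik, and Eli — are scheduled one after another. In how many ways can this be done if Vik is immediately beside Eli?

48

Glue Vik and Eli into one block (2 internal orders), leaving 4 units to arrange in a row.
So the count is 2·(4)! = 48.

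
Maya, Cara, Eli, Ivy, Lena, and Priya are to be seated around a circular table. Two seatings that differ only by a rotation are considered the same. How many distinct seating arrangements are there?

120

Around a circle, 6 distinct people have 6!/6 = (5)! = 120 rotationally distinct seatings.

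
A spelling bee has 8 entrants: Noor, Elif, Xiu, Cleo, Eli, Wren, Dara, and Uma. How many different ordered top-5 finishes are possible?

This is an ordered selection of 5 from 8: P(8,5).
That gives 8 × 7 × 6 × 5 × 4 = 6720.

6720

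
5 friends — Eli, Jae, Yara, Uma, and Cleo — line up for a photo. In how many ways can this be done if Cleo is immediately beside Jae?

48

Glue Cleo and Jae into one block (2 internal orders), leaving 4 units to arrange in a row.
That gives 2 × 4! = 2 × 24 = 48.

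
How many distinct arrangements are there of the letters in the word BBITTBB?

The 7 letters of BBITTBB have repeats: B appearing 4 times and T appearing twice.
The number of distinct arrangements is 7!/(4!·2!) = 5040/48 = 105.

105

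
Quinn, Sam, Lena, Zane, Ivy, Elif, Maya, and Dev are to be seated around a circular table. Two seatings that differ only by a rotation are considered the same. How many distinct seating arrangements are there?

Around a circle, 8 distinct people have 8!/8 = (7)! = 5040 rotationally distinct seatings.

5040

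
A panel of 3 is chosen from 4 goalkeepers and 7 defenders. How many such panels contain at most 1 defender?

46

Split by how many defenders are chosen (0 through 1).
Sum: C(7,0)·C(4,3) + C(7,1)·C(4,2) = 4 + 42 = 46.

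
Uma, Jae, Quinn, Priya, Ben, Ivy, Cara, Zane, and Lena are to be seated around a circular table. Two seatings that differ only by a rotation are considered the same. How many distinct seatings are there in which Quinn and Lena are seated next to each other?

10080

Treat {Quinn, Lena} as one unit (2 internal orders) and seat the resulting 8 units around the table: (7)! circular arrangements.
So 2 × (7)! = 2 × 5040 = 10080.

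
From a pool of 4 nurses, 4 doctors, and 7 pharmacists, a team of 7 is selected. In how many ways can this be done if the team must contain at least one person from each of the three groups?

With no constraint there are C(15,7) = 6435 possible selections.
Subtract selections that omit an entire group: no nurses → C(11,7) = 330; no doctors → C(11,7) = 330; no pharmacists → C(8,7) = 8.
Add back selections omitting two groups (i.e. drawn from a single group): C(4,7) + C(4,7) + C(7,7) = 1.
By inclusion–exclusion: 6435 − 668 + 1 = 5768.

5768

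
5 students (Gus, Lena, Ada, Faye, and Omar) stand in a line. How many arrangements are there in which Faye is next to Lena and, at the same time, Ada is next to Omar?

Treat {Faye,Lena} as one block (2 orders) and {Ada,Omar} as another (2 orders).
That leaves 3 units to arrange: 2 × 2 × 3! = 4 × 6 = 24.

24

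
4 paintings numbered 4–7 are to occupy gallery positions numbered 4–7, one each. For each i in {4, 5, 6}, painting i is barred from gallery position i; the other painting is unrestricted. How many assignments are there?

Let Aᵢ (for i ∈ {4, 5, 6}) be the placements that put painting i in its forbidden gallery position. Any j of these fix j positions, leaving (4−j)! ways to fill the rest, and there are C(3,j) ways to pick which j.
By inclusion–exclusion, the number of valid placements is Σ_{j=0}^{3} (−1)^j C(3,j)·(4−j)!.
Computing: 24 − 18 + 6 − 1 = 11.

11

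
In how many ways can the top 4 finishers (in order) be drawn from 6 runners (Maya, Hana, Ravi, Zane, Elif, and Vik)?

360

There are 6 choices for 1st place, 5 for 2nd, and so on down to 3 for position 4.
That gives 6 × 5 × 4 × 3 = 360.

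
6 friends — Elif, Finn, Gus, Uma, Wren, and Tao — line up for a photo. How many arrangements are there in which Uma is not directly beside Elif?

There are 6! = 720 arrangements in all. If Uma and Elif are adjacent, merging them into one block gives 2·(5)! = 240 arrangements.
Complementary counting: 720 − 240 = 480.

480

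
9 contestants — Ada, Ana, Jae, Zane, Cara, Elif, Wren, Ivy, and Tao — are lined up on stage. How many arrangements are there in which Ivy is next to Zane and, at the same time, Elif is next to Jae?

20160

Treat {Ivy,Zane} as one block (2 orders) and {Elif,Jae} as another (2 orders).
That leaves 7 units to arrange: 2 × 2 × 7! = 4 × 5040 = 20160.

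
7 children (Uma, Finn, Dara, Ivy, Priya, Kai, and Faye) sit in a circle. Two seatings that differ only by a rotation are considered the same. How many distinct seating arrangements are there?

720

Seat Uma anywhere (absorbing the rotational symmetry), then permute the other 6: (6)! = 720.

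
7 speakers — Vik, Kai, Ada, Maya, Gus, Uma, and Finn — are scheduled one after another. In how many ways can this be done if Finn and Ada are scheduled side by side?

Place the 5 others and the Finn-Ada pair as 6 objects in a line; the pair has 2 internal arrangements.
So the count is 2·(6)! = 1440.

1440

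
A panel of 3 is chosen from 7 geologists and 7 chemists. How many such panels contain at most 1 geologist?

Split by how many geologists are chosen (0 through 1).
Sum: C(7,0)·C(7,3) + C(7,1)·C(7,2) = 35 + 147 = 182.

182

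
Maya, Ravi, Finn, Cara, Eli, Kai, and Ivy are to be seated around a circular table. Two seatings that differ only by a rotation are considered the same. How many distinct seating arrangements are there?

720

Fix one person's seat to break rotational symmetry; the remaining 6 people can be arranged in (6)! = 720 ways.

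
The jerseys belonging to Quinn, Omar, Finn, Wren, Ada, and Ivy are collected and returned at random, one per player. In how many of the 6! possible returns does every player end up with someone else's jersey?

265

Count assignments avoiding every fixed point. For any j of the 6 players fixed to their old jersey, the other 6−j can be arranged in (6−j)! ways.
By inclusion–exclusion this is Σ_{j=0}^{6} (−1)^j C(6,j)·(6−j)!.
Computing: 720 − 720 + 360 − 120 + 30 − 6 + 1 = 265.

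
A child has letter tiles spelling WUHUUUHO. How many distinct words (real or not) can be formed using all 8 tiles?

840

WUHUUUHO has 8 letters with H appearing twice and U appearing 4 times.
Dividing 8! = 40320 by 4!·2! = 48 for the repeated letters gives 840.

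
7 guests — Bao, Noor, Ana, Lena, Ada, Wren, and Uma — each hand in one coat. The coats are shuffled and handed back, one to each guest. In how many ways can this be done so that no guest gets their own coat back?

This is the derangement count D_7: permutations of 7 items with no fixed point.
By inclusion–exclusion this is Σ_{j=0}^{7} (−1)^j C(7,j)·(7−j)!.
Computing: 5040 − 5040 + 2520 − 840 + 210 − 42 + 7 − 1 = 1854.

1854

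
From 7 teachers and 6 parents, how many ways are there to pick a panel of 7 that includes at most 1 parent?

Split by how many parents are chosen (0 through 1).
Sum: C(6,0)·C(7,7) + C(6,1)·C(7,6) = 1 + 42 = 43.

43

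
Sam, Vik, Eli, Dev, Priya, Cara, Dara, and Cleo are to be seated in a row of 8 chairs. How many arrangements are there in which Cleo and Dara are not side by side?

30240

There are 8! = 40320 arrangements in all. If Cleo and Dara are adjacent, merging them into one block gives 2·(7)! = 10080 arrangements.
So 40320 − 10080 = 30240 arrangements keep them apart.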